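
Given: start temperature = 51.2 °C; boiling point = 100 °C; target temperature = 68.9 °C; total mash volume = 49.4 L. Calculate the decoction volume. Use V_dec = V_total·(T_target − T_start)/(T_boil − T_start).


V_dec = 49.4·(68.9 − 51.2)/(100 − 51.2)

17.9176 L


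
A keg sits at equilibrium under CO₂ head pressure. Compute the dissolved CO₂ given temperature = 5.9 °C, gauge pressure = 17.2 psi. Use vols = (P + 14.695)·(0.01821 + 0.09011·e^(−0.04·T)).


vols = (17.2 + 14.695)·(0.01821 + 0.09011·e^(−0.04·5.9))

2.8507 volumes


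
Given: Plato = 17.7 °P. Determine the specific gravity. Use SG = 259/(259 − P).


SG = 259/(259 − 17.7)

1.0734


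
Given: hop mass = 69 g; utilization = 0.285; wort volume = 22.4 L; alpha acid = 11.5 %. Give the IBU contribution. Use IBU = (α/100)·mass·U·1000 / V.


IBU = (11.5/100)·69·0.285·1000 / 22.4

100.9587 IBU


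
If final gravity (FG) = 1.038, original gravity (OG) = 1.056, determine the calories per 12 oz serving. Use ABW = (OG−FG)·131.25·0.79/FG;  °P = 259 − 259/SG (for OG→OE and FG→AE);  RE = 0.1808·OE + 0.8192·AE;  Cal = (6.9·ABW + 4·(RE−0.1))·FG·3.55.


ABW = (1.056 − 1.038)·131.25·0.79/1.038 = 1.7980
OE = 259 − 259/1.056 = 13.7348 °P
AE = 259 − 259/1.038 = 9.4817 °P
RE = 0.1808·13.7348 + 0.8192·9.4817 = 10.2507 °P
Cal = (6.9·1.7980 + 4·(10.2507−0.1))·1.038·3.55

195.3336 kcal


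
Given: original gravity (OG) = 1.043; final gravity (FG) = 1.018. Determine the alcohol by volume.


ABV = (OG − FG) · 131.25
ABV = (1.043 − 1.018) · 131.25

3.2812 % ABV


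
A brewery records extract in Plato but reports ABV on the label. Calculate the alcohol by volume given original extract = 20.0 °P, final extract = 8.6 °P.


SG = 259/(259 − P);  ABV = (OG − FG)·131.25
OG = 259/(259 − 20.0) = 1.0837
FG = 259/(259 − 8.6) = 1.0343
ABV = (1.0837 − 1.0343)·131.25

6.4755 % ABV


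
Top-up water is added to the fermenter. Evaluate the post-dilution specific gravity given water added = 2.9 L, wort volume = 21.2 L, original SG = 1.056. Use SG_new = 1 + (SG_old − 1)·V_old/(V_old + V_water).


pts = (1.056 − 1)·1000·21.2/(21.2 + 2.9) = 49.2614
SG_new = 1 + 49.2614/1000

1.0493


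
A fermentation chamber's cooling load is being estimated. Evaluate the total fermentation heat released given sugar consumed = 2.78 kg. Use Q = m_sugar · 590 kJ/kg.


Q = 2.78 · 590

1640.2000 kJ


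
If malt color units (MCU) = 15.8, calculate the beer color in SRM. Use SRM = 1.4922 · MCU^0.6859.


SRM = 1.4922 · 15.8^0.6859

9.9080 SRM


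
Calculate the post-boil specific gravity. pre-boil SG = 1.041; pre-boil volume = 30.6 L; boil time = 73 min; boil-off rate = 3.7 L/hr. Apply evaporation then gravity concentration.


V_post = V_pre − rate·(t/60);  SG_post = 1 + (SG_pre−1)·V_pre/V_post
V_post = 30.6 − 3.7·(73/60) = 26.0983
SG_post = 1 + (1.041 − 1)·30.6/26.0983

1.0481


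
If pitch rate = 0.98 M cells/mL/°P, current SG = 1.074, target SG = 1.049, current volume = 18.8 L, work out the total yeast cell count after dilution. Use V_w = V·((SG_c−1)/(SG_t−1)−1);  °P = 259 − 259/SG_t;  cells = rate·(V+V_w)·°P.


V_w = 18.8·((1.074−1)/(1.049−1)−1) = 9.5918
V_final = 18.8 + 9.5918 = 28.3918
°P = 259 − 259/1.049 = 12.0982
cells = 0.98·28.3918·12.0982

336.6200 billion cells


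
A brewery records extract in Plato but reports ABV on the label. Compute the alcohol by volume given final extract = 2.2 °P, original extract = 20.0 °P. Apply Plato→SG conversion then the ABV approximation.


SG = 259/(259 − P);  ABV = (OG − FG)·131.25
OG = 259/(259 − 20.0) = 1.0837
FG = 259/(259 − 2.2) = 1.0086
ABV = (1.0837 − 1.0086)·131.25

9.8588 % ABV


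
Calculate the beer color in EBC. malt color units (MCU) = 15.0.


SRM = 1.4922·MCU^0.6859;  EBC = SRM·1.97
SRM = 1.4922·15.0^0.6859 = 9.5611
EBC = 9.5611·1.97

18.8354 EBC


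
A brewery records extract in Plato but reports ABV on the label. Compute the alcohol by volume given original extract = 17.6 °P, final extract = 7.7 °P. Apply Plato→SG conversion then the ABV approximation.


SG = 259/(259 − P);  ABV = (OG − FG)·131.25
OG = 259/(259 − 17.6) = 1.0729
FG = 259/(259 − 7.7) = 1.0306
ABV = (1.0729 − 1.0306)·131.25

5.5476 % ABV


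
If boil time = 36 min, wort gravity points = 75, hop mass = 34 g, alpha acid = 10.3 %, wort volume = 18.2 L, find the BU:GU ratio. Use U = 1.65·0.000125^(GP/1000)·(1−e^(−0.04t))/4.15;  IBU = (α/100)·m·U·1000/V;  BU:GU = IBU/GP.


U = 1.65·0.000125^(75/1000)·(1−e^(−0.04·36))/4.15 = 0.1546
IBU = (10.3/100)·34·0.1546·1000/18.2 = 29.7519
BU:GU = 29.7519/75

0.3967


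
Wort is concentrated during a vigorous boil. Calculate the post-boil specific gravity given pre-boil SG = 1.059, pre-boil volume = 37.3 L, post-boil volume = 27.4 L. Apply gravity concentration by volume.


SG_post = 1 + (SG_pre − 1)·V_pre/V_post
pts_pre = (1.059 − 1)·1000 = 59.0000
pts_post = 59.0000·37.3/27.4 = 80.3175
SG_post = 1 + 80.3175/1000

1.0803


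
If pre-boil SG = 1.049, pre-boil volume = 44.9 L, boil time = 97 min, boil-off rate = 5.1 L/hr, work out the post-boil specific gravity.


V_post = V_pre − rate·(t/60);  SG_post = 1 + (SG_pre−1)·V_pre/V_post
V_post = 44.9 − 5.1·(97/60) = 36.6550
SG_post = 1 + (1.049 − 1)·44.9/36.6550

1.0600


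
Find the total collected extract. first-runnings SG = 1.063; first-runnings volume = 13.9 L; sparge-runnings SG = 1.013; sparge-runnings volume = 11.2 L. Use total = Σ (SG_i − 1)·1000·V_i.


first = (1.063 − 1)·1000·13.9 = 875.7000
sparge = (1.013 − 1)·1000·11.2 = 145.6000
total = 875.7000 + 145.6000

1021.3000 gravity·L


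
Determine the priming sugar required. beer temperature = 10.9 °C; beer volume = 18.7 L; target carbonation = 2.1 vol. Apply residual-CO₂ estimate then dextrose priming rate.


residual = 14.695·(0.01821 + 0.09011·e^(−0.04·T));  sugar = (target − residual)·4.0·V
residual = 14.695·(0.01821 + 0.09011·e^(−0.04·10.9)) = 1.1238
sugar = (2.1 − 1.1238)·4.0·18.7

73.0179 g


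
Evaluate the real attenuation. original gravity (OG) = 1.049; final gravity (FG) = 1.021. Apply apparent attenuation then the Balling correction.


AA = (OG−FG)/(OG−1)·100;  RA = AA·0.8192
AA = (1.049 − 1.021)/(1.049 − 1)·100 = 57.1429
RA = 57.1429·0.8192

46.8114 %


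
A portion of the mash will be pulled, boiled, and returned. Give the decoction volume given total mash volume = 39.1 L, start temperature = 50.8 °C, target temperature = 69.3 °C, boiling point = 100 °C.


V_dec = V_total·(T_target − T_start)/(T_boil − T_start)
V_dec = 39.1·(69.3 − 50.8)/(100 − 50.8)

14.7022 L


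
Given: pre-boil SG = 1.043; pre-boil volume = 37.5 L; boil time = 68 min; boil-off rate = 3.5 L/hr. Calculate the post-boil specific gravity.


V_post = V_pre − rate·(t/60);  SG_post = 1 + (SG_pre−1)·V_pre/V_post
V_post = 37.5 − 3.5·(68/60) = 33.5333
SG_post = 1 + (1.043 − 1)·37.5/33.5333

1.0481


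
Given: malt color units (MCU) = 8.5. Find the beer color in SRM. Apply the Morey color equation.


SRM = 1.4922 · MCU^0.6859
SRM = 1.4922 · 8.5^0.6859

6.4761 SRM


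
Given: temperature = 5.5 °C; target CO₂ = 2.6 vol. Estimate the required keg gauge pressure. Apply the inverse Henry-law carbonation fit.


psi = vols/(0.01821 + 0.09011·e^(−0.04·T)) − 14.695
psi = 2.6/(0.01821 + 0.09011·e^(−0.04·5.5)) − 14.695

14.0264 psi


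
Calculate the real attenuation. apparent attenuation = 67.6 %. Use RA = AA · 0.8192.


RA = 67.6 · 0.8192

55.3779 %


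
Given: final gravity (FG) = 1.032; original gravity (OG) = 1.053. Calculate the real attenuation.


AA = (OG−FG)/(OG−1)·100;  RA = AA·0.8192
AA = (1.053 − 1.032)/(1.053 − 1)·100 = 39.6226
RA = 39.6226·0.8192

32.4589 %


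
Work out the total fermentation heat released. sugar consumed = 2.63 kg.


Q = m_sugar · 590 kJ/kg
Q = 2.63 · 590

1551.7000 kJ


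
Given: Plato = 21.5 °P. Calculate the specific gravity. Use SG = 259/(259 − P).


SG = 259/(259 − 21.5)

1.0905


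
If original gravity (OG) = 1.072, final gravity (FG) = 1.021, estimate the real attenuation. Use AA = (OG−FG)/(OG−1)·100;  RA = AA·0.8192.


AA = (1.072 − 1.021)/(1.072 − 1)·100 = 70.8333
RA = 70.8333·0.8192

58.0267 %


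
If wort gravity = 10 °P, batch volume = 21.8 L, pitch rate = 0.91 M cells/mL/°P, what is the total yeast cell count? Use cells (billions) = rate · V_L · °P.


cells = 0.91 · 21.8 · 10

198.3800 billion cells


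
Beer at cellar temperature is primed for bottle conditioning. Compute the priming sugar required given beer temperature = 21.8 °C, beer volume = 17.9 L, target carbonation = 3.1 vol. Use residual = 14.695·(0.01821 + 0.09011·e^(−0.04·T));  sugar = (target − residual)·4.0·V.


residual = 14.695·(0.01821 + 0.09011·e^(−0.04·21.8)) = 0.8212
sugar = (3.1 − 0.8212)·4.0·17.9

163.1586 g


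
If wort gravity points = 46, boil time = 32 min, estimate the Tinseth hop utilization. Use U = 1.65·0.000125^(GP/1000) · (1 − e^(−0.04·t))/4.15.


bigness = 1.65·0.000125^(46/1000) = 1.0913
boil_factor = (1 − e^(−0.04·32))/4.15 = 0.1740
U = 1.0913 · 0.1740

0.1898


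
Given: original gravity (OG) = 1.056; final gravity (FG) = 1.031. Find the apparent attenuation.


AA = (OG − FG)/(OG − 1) · 100
AA = (1.056 − 1.031)/(1.056 − 1) · 100

44.6429 %


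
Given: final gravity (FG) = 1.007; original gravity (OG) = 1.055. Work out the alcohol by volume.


ABV = (OG − FG) · 131.25
ABV = (1.055 − 1.007) · 131.25

6.3000 % ABV


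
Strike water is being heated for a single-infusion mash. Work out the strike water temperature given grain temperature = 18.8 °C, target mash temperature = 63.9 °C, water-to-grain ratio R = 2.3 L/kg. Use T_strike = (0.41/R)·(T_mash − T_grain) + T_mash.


T_strike = (0.41/2.3)·(63.9 − 18.8) + 63.9

71.9396 °C


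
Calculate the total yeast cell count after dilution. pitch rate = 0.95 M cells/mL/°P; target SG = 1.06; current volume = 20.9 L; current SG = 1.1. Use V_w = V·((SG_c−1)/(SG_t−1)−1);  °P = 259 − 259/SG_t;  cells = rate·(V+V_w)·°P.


V_w = 20.9·((1.1−1)/(1.06−1)−1) = 13.9333
V_final = 20.9 + 13.9333 = 34.8333
°P = 259 − 259/1.06 = 14.6604
cells = 0.95·34.8333·14.6604

485.1363 billion cells


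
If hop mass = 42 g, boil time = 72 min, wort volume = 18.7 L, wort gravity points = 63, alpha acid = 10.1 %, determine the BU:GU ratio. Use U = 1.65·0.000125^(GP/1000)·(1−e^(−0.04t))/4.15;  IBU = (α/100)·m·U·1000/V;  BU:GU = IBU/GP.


U = 1.65·0.000125^(63/1000)·(1−e^(−0.04·72))/4.15 = 0.2130
IBU = (10.1/100)·42·0.2130·1000/18.7 = 48.3259
BU:GU = 48.3259/63

0.7671


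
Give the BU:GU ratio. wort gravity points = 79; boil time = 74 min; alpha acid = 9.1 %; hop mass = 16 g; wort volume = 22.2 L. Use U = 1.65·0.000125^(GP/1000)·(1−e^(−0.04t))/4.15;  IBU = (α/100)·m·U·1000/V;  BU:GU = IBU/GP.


U = 1.65·0.000125^(79/1000)·(1−e^(−0.04·74))/4.15 = 0.1853
IBU = (9.1/100)·16·0.1853·1000/22.2 = 12.1560
BU:GU = 12.1560/79

0.1539


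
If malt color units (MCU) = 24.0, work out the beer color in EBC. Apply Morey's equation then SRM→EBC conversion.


SRM = 1.4922·MCU^0.6859;  EBC = SRM·1.97
SRM = 1.4922·24.0^0.6859 = 13.1982
EBC = 13.1982·1.97

26.0004 EBC


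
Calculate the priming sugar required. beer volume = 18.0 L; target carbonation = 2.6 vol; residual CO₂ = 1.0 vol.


sugar = (target − residual)·4.0·V
sugar = (2.6 − 1.0)·4.0·18.0

115.2000 g


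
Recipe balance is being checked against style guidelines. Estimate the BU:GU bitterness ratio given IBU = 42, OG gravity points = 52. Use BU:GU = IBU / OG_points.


BU:GU = 42 / 52

0.8077


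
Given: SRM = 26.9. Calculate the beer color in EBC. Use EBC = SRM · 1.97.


EBC = 26.9 · 1.97

52.9930 EBC


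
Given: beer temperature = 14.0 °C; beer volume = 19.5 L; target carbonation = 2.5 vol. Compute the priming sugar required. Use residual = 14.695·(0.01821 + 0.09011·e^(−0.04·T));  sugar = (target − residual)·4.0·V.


residual = 14.695·(0.01821 + 0.09011·e^(−0.04·14.0)) = 1.0240
sugar = (2.5 − 1.0240)·4.0·19.5

115.1302 g


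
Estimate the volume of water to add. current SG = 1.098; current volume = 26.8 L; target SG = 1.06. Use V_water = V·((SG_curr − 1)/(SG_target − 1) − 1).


V_water = 26.8·((1.098 − 1)/(1.06 − 1) − 1)

16.9733 L


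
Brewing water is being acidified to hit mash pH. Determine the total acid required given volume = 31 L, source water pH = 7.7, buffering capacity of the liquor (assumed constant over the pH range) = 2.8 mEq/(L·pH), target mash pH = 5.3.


acid = buffering capacity · (pH_source − pH_target) · V
acid = 2.8 · (7.7 − 5.3) · 31

208.3200 mEq


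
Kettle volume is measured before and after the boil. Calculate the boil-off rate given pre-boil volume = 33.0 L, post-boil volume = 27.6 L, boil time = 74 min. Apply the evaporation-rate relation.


rate = (V_pre − V_post) / (t_min/60)
rate = (33.0 − 27.6) / (74/60)

4.3784 L/hr


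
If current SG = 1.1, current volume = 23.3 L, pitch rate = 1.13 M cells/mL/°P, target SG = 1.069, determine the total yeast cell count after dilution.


V_w = V·((SG_c−1)/(SG_t−1)−1);  °P = 259 − 259/SG_t;  cells = rate·(V+V_w)·°P
V_w = 23.3·((1.1−1)/(1.069−1)−1) = 10.4681
V_final = 23.3 + 10.4681 = 33.7681
°P = 259 − 259/1.069 = 16.7175
cells = 1.13·33.7681·16.7175

637.9056 billion cells


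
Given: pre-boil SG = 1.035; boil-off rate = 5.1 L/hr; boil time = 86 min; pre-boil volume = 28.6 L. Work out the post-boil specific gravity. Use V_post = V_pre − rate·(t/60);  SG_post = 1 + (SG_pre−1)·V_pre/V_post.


V_post = 28.6 − 5.1·(86/60) = 21.2900
SG_post = 1 + (1.035 − 1)·28.6/21.2900

1.0470


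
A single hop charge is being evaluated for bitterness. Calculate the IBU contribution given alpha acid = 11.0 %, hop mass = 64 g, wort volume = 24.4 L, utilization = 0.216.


IBU = (α/100)·mass·U·1000 / V
IBU = (11.0/100)·64·0.216·1000 / 24.4

62.3213 IBU


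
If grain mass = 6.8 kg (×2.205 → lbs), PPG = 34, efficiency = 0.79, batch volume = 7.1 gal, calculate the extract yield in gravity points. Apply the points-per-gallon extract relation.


points = lbs × PPG × eff / vol
lbs = 6.8 × 2.205 = 14.9940
points = 14.9940 × 34 × 0.79 / 7.1

56.7238 points


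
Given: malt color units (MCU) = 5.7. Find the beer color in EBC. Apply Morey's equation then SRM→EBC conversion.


SRM = 1.4922·MCU^0.6859;  EBC = SRM·1.97
SRM = 1.4922·5.7^0.6859 = 4.9236
EBC = 4.9236·1.97

9.6995 EBC


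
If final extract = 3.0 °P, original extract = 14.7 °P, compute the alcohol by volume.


SG = 259/(259 − P);  ABV = (OG − FG)·131.25
OG = 259/(259 − 14.7) = 1.0602
FG = 259/(259 − 3.0) = 1.0117
ABV = (1.0602 − 1.0117)·131.25

6.3595 % ABV


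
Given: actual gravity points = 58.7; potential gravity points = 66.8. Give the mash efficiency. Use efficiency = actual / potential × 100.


efficiency = 58.7 / 66.8 × 100

87.8743 %


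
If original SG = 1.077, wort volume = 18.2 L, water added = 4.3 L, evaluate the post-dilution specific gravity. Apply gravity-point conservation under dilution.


SG_new = 1 + (SG_old − 1)·V_old/(V_old + V_water)
pts = (1.077 − 1)·1000·18.2/(18.2 + 4.3) = 62.2844
SG_new = 1 + 62.2844/1000

1.0623


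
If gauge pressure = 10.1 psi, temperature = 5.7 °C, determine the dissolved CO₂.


vols = (P + 14.695)·(0.01821 + 0.09011·e^(−0.04·T))
vols = (10.1 + 14.695)·(0.01821 + 0.09011·e^(−0.04·5.7))

2.2303 volumes


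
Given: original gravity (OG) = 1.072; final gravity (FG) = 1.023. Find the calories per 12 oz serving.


ABW = (OG−FG)·131.25·0.79/FG;  °P = 259 − 259/SG (for OG→OE and FG→AE);  RE = 0.1808·OE + 0.8192·AE;  Cal = (6.9·ABW + 4·(RE−0.1))·FG·3.55
ABW = (1.072 − 1.023)·131.25·0.79/1.023 = 4.9665
OE = 259 − 259/1.072 = 17.3955 °P
AE = 259 − 259/1.023 = 5.8231 °P
RE = 0.1808·17.3955 + 0.8192·5.8231 = 7.9154 °P
Cal = (6.9·4.9665 + 4·(7.9154−0.1))·1.023·3.55

237.9822 kcal


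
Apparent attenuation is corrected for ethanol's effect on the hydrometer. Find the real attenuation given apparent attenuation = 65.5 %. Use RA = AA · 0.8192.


RA = 65.5 · 0.8192

53.6576 %


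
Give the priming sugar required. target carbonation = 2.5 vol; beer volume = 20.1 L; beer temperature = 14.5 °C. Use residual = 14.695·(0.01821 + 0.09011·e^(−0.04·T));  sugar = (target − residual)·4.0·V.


residual = 14.695·(0.01821 + 0.09011·e^(−0.04·14.5)) = 1.0090
sugar = (2.5 − 1.0090)·4.0·20.1

119.8768 g


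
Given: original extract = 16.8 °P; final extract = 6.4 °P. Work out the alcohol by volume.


SG = 259/(259 − P);  ABV = (OG − FG)·131.25
OG = 259/(259 − 16.8) = 1.0694
FG = 259/(259 − 6.4) = 1.0253
ABV = (1.0694 − 1.0253)·131.25

5.7786 % ABV


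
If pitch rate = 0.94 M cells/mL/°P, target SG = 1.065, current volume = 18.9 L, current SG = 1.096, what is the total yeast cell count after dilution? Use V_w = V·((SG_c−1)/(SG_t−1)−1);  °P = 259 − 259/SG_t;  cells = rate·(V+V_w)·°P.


V_w = 18.9·((1.096−1)/(1.065−1)−1) = 9.0138
V_final = 18.9 + 9.0138 = 27.9138
°P = 259 − 259/1.065 = 15.8075
cells = 0.94·27.9138·15.8075

414.7735 billion cells


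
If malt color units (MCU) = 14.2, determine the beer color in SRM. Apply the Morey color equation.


SRM = 1.4922 · MCU^0.6859
SRM = 1.4922 · 14.2^0.6859

9.2083 SRM


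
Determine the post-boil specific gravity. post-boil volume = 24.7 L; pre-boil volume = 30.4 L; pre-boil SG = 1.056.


SG_post = 1 + (SG_pre − 1)·V_pre/V_post
pts_pre = (1.056 − 1)·1000 = 56.0000
pts_post = 56.0000·30.4/24.7 = 68.9231
SG_post = 1 + 68.9231/1000

1.0689


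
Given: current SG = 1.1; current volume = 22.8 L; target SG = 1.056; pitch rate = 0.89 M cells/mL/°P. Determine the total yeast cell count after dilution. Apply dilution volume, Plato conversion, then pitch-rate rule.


V_w = V·((SG_c−1)/(SG_t−1)−1);  °P = 259 − 259/SG_t;  cells = rate·(V+V_w)·°P
V_w = 22.8·((1.1−1)/(1.056−1)−1) = 17.9143
V_final = 22.8 + 17.9143 = 40.7143
°P = 259 − 259/1.056 = 13.7348
cells = 0.89·40.7143·13.7348

497.6920 billion cells


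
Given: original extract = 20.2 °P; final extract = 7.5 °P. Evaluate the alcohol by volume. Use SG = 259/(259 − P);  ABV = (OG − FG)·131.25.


OG = 259/(259 − 20.2) = 1.0846
FG = 259/(259 − 7.5) = 1.0298
ABV = (1.0846 − 1.0298)·131.25

7.1884 % ABV


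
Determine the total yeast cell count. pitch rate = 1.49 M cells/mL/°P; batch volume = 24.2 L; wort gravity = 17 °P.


cells (billions) = rate · V_L · °P
cells = 1.49 · 24.2 · 17

612.9860 billion cells


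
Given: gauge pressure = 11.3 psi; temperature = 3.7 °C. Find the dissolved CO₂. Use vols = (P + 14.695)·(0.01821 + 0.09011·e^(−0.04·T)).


vols = (11.3 + 14.695)·(0.01821 + 0.09011·e^(−0.04·3.7))

2.4935 volumes


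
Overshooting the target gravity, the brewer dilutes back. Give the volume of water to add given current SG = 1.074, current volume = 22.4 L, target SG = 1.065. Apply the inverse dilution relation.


V_water = V·((SG_curr − 1)/(SG_target − 1) − 1)
V_water = 22.4·((1.074 − 1)/(1.065 − 1) − 1)

3.1015 L


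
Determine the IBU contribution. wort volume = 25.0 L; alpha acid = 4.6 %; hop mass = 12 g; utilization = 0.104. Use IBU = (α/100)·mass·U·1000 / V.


IBU = (4.6/100)·12·0.104·1000 / 25.0

2.2963 IBU


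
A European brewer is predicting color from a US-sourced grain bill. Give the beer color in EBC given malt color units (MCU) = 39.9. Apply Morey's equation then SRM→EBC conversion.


SRM = 1.4922·MCU^0.6859;  EBC = SRM·1.97
SRM = 1.4922·39.9^0.6859 = 18.7040
EBC = 18.7040·1.97

36.8469 EBC


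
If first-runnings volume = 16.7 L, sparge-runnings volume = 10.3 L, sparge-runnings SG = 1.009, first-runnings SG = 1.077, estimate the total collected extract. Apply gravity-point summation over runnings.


total = Σ (SG_i − 1)·1000·V_i
first = (1.077 − 1)·1000·16.7 = 1285.9000
sparge = (1.009 − 1)·1000·10.3 = 92.7000
total = 1285.9000 + 92.7000

1378.6000 gravity·L


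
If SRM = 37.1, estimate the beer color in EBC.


EBC = SRM · 1.97
EBC = 37.1 · 1.97

73.0870 EBC


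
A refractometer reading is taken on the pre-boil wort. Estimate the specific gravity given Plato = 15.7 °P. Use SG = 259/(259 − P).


SG = 259/(259 − 15.7)

1.0645


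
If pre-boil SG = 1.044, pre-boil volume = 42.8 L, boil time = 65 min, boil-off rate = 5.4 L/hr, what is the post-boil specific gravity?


V_post = V_pre − rate·(t/60);  SG_post = 1 + (SG_pre−1)·V_pre/V_post
V_post = 42.8 − 5.4·(65/60) = 36.9500
SG_post = 1 + (1.044 − 1)·42.8/36.9500

1.0510


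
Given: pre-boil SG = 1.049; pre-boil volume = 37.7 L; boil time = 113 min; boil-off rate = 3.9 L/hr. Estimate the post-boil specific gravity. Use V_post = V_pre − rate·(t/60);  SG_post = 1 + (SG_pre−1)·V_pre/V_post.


V_post = 37.7 − 3.9·(113/60) = 30.3550
SG_post = 1 + (1.049 − 1)·37.7/30.3550

1.0609


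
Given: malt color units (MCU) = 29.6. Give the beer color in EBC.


SRM = 1.4922·MCU^0.6859;  EBC = SRM·1.97
SRM = 1.4922·29.6^0.6859 = 15.2400
EBC = 15.2400·1.97

30.0229 EBC


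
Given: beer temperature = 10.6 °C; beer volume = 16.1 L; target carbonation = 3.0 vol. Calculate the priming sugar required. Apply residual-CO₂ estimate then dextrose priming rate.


residual = 14.695·(0.01821 + 0.09011·e^(−0.04·T));  sugar = (target − residual)·4.0·V
residual = 14.695·(0.01821 + 0.09011·e^(−0.04·10.6)) = 1.1342
sugar = (3.0 − 1.1342)·4.0·16.1

120.1600 g


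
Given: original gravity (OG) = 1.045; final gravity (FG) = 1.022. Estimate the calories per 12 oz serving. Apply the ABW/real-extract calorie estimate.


ABW = (OG−FG)·131.25·0.79/FG;  °P = 259 − 259/SG (for OG→OE and FG→AE);  RE = 0.1808·OE + 0.8192·AE;  Cal = (6.9·ABW + 4·(RE−0.1))·FG·3.55
ABW = (1.045 − 1.022)·131.25·0.79/1.022 = 2.3335
OE = 259 − 259/1.045 = 11.1531 °P
AE = 259 − 259/1.022 = 5.5753 °P
RE = 0.1808·11.1531 + 0.8192·5.5753 = 6.5838 °P
Cal = (6.9·2.3335 + 4·(6.5838−0.1))·1.022·3.55

152.5115 kcal


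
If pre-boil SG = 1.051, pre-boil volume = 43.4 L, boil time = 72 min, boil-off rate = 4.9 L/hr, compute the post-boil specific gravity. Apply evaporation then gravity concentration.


V_post = V_pre − rate·(t/60);  SG_post = 1 + (SG_pre−1)·V_pre/V_post
V_post = 43.4 − 4.9·(72/60) = 37.5200
SG_post = 1 + (1.051 − 1)·43.4/37.5200

1.0590


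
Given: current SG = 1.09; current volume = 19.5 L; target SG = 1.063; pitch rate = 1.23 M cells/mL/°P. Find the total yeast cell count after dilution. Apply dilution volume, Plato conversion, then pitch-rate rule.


V_w = V·((SG_c−1)/(SG_t−1)−1);  °P = 259 − 259/SG_t;  cells = rate·(V+V_w)·°P
V_w = 19.5·((1.09−1)/(1.063−1)−1) = 8.3571
V_final = 19.5 + 8.3571 = 27.8571
°P = 259 − 259/1.063 = 15.3500
cells = 1.23·27.8571·15.3500

525.9552 billion cells


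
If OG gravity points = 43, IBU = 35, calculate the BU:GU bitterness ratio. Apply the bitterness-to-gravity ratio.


BU:GU = IBU / OG_points
BU:GU = 35 / 43

0.8140


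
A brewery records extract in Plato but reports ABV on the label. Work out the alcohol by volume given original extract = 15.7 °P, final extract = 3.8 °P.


SG = 259/(259 − P);  ABV = (OG − FG)·131.25
OG = 259/(259 − 15.7) = 1.0645
FG = 259/(259 − 3.8) = 1.0149
ABV = (1.0645 − 1.0149)·131.25

6.5151 % ABV


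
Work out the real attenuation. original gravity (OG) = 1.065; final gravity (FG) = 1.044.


AA = (OG−FG)/(OG−1)·100;  RA = AA·0.8192
AA = (1.065 − 1.044)/(1.065 − 1)·100 = 32.3077
RA = 32.3077·0.8192

26.4665 %


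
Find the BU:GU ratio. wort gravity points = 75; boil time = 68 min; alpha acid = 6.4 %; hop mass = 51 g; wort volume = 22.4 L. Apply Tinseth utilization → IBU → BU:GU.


U = 1.65·0.000125^(GP/1000)·(1−e^(−0.04t))/4.15;  IBU = (α/100)·m·U·1000/V;  BU:GU = IBU/GP
U = 1.65·0.000125^(75/1000)·(1−e^(−0.04·68))/4.15 = 0.1893
IBU = (6.4/100)·51·0.1893·1000/22.4 = 27.5811
BU:GU = 27.5811/75

0.3677


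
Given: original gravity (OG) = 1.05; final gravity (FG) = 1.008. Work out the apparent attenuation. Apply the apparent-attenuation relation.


AA = (OG − FG)/(OG − 1) · 100
AA = (1.05 − 1.008)/(1.05 − 1) · 100

84.0000 %


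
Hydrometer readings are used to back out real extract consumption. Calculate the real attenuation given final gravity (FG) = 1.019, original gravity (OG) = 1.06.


AA = (OG−FG)/(OG−1)·100;  RA = AA·0.8192
AA = (1.06 − 1.019)/(1.06 − 1)·100 = 68.3333
RA = 68.3333·0.8192

55.9787 %


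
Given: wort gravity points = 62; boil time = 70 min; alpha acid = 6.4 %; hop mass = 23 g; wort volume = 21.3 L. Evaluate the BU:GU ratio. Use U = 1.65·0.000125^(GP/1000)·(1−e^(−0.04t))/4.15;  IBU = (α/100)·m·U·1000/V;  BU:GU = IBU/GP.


U = 1.65·0.000125^(62/1000)·(1−e^(−0.04·70))/4.15 = 0.2139
IBU = (6.4/100)·23·0.2139·1000/21.3 = 14.7818
BU:GU = 14.7818/62

0.2384


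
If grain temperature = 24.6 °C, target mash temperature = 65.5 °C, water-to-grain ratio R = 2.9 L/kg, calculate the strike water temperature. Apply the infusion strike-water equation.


T_strike = (0.41/R)·(T_mash − T_grain) + T_mash
T_strike = (0.41/2.9)·(65.5 − 24.6) + 65.5

71.2824 °C


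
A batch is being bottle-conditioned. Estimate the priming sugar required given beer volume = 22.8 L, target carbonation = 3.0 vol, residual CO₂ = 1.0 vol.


sugar = (target − residual)·4.0·V
sugar = (3.0 − 1.0)·4.0·22.8

182.4000 g


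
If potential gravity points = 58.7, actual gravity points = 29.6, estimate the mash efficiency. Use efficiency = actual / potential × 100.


efficiency = 29.6 / 58.7 × 100

50.4259 %


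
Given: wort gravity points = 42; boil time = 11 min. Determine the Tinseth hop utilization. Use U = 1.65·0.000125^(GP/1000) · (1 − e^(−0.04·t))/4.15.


bigness = 1.65·0.000125^(42/1000) = 1.1312
boil_factor = (1 − e^(−0.04·11))/4.15 = 0.0858
U = 1.1312 · 0.0858

0.0970


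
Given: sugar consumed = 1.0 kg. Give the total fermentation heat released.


Q = m_sugar · 590 kJ/kg
Q = 1.0 · 590

590.0000 kJ


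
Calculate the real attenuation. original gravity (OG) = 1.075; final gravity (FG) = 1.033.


AA = (OG−FG)/(OG−1)·100;  RA = AA·0.8192
AA = (1.075 − 1.033)/(1.075 − 1)·100 = 56.0000
RA = 56.0000·0.8192

45.8752 %


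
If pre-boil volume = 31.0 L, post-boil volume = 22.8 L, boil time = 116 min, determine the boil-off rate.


rate = (V_pre − V_post) / (t_min/60)
rate = (31.0 − 22.8) / (116/60)

4.2414 L/hr


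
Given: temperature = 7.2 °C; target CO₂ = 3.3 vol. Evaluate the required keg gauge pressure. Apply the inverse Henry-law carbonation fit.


psi = vols/(0.01821 + 0.09011·e^(−0.04·T)) − 14.695
psi = 3.3/(0.01821 + 0.09011·e^(−0.04·7.2)) − 14.695

23.7795 psi


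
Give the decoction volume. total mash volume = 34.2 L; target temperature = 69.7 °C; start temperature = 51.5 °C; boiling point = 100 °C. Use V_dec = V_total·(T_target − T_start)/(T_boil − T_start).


V_dec = 34.2·(69.7 − 51.5)/(100 − 51.5)

12.8338 L


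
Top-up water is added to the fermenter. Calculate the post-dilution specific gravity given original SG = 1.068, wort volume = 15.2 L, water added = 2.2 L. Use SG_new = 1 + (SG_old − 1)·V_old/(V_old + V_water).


pts = (1.068 − 1)·1000·15.2/(15.2 + 2.2) = 59.4023
SG_new = 1 + 59.4023/1000

1.0594


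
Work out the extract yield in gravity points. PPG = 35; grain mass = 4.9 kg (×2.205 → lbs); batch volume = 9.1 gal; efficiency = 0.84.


points = lbs × PPG × eff / vol
lbs = 4.9 × 2.205 = 10.8045
points = 10.8045 × 35 × 0.84 / 9.1

34.9068 points


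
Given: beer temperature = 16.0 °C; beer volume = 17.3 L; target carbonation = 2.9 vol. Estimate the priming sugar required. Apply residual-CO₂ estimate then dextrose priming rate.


residual = 14.695·(0.01821 + 0.09011·e^(−0.04·T));  sugar = (target − residual)·4.0·V
residual = 14.695·(0.01821 + 0.09011·e^(−0.04·16.0)) = 0.9658
sugar = (2.9 − 0.9658)·4.0·17.3

133.8453 g


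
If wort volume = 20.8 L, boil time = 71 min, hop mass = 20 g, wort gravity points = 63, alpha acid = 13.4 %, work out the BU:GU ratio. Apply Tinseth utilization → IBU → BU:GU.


U = 1.65·0.000125^(GP/1000)·(1−e^(−0.04t))/4.15;  IBU = (α/100)·m·U·1000/V;  BU:GU = IBU/GP
U = 1.65·0.000125^(63/1000)·(1−e^(−0.04·71))/4.15 = 0.2125
IBU = (13.4/100)·20·0.2125·1000/20.8 = 27.3821
BU:GU = 27.3821/63

0.4346


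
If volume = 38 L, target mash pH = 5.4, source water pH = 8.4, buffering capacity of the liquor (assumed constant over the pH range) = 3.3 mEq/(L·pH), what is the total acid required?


acid = buffering capacity · (pH_source − pH_target) · V
acid = 3.3 · (8.4 − 5.4) · 38

376.2000 mEq


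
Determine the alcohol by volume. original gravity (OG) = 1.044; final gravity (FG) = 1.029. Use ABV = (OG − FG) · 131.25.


ABV = (1.044 − 1.029) · 131.25

1.9688 % ABV


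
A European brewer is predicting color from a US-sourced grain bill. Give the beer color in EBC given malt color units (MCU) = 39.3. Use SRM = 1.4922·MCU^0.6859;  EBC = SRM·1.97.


SRM = 1.4922·39.3^0.6859 = 18.5106
EBC = 18.5106·1.97

36.4659 EBC


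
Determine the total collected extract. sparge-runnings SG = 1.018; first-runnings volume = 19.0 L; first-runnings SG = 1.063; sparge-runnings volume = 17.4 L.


total = Σ (SG_i − 1)·1000·V_i
first = (1.063 − 1)·1000·19.0 = 1197.0000
sparge = (1.018 − 1)·1000·17.4 = 313.2000
total = 1197.0000 + 313.2000

1510.2000 gravity·L


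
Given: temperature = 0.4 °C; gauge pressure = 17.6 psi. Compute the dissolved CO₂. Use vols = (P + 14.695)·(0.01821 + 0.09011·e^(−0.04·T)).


vols = (17.6 + 14.695)·(0.01821 + 0.09011·e^(−0.04·0.4))

3.4520 volumes


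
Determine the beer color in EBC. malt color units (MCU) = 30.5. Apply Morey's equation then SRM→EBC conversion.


SRM = 1.4922·MCU^0.6859;  EBC = SRM·1.97
SRM = 1.4922·30.5^0.6859 = 15.5564
EBC = 15.5564·1.97

30.6461 EBC


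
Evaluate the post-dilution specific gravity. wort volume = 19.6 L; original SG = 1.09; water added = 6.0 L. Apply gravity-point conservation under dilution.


SG_new = 1 + (SG_old − 1)·V_old/(V_old + V_water)
pts = (1.09 − 1)·1000·19.6/(19.6 + 6.0) = 68.9063
SG_new = 1 + 68.9063/1000

1.0689


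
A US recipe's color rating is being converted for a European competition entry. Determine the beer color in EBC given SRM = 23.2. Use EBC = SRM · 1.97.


EBC = 23.2 · 1.97

45.7040 EBC


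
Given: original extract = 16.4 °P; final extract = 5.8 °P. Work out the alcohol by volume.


SG = 259/(259 − P);  ABV = (OG − FG)·131.25
OG = 259/(259 − 16.4) = 1.0676
FG = 259/(259 − 5.8) = 1.0229
ABV = (1.0676 − 1.0229)·131.25

5.8661 % ABV


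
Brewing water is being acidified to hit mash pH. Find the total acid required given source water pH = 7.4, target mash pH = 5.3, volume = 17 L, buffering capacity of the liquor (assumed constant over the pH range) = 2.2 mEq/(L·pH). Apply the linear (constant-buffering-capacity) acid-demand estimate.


acid = buffering capacity · (pH_source − pH_target) · V
acid = 2.2 · (7.4 − 5.3) · 17

78.5400 mEq


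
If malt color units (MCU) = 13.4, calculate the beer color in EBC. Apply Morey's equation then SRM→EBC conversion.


SRM = 1.4922·MCU^0.6859;  EBC = SRM·1.97
SRM = 1.4922·13.4^0.6859 = 8.8493
EBC = 8.8493·1.97

17.4331 EBC


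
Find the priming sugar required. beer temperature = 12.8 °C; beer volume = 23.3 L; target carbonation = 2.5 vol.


residual = 14.695·(0.01821 + 0.09011·e^(−0.04·T));  sugar = (target − residual)·4.0·V
residual = 14.695·(0.01821 + 0.09011·e^(−0.04·12.8)) = 1.0612
sugar = (2.5 − 1.0612)·4.0·23.3

134.0996 g


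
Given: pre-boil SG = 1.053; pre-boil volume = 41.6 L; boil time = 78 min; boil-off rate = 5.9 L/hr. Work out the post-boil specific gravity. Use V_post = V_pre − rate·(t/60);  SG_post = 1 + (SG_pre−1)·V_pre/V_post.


V_post = 41.6 − 5.9·(78/60) = 33.9300
SG_post = 1 + (1.053 − 1)·41.6/33.9300

1.0650


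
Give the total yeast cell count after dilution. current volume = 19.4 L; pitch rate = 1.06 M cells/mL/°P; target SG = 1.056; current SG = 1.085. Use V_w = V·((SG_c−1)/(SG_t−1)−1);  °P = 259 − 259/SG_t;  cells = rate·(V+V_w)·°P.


V_w = 19.4·((1.085−1)/(1.056−1)−1) = 10.0464
V_final = 19.4 + 10.0464 = 29.4464
°P = 259 − 259/1.056 = 13.7348
cells = 1.06·29.4464·13.7348

428.7088 billion cells


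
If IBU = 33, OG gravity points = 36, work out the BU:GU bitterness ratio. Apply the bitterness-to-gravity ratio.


BU:GU = IBU / OG_points
BU:GU = 33 / 36

0.9167


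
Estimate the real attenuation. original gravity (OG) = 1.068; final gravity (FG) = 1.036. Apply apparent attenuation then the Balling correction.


AA = (OG−FG)/(OG−1)·100;  RA = AA·0.8192
AA = (1.068 − 1.036)/(1.068 − 1)·100 = 47.0588
RA = 47.0588·0.8192

38.5506 %


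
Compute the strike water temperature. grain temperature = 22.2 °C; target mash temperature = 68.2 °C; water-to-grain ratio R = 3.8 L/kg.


T_strike = (0.41/R)·(T_mash − T_grain) + T_mash
T_strike = (0.41/3.8)·(68.2 − 22.2) + 68.2

73.1632 °C


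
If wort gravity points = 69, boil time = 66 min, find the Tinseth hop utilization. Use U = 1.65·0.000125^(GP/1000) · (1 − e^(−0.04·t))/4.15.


bigness = 1.65·0.000125^(69/1000) = 0.8875
boil_factor = (1 − e^(−0.04·66))/4.15 = 0.2238
U = 0.8875 · 0.2238

0.1986


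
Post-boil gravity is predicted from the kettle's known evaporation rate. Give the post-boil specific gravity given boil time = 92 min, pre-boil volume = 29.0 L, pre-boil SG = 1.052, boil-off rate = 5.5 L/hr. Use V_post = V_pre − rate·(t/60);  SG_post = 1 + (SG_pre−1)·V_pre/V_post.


V_post = 29.0 − 5.5·(92/60) = 20.5667
SG_post = 1 + (1.052 − 1)·29.0/20.5667

1.0733


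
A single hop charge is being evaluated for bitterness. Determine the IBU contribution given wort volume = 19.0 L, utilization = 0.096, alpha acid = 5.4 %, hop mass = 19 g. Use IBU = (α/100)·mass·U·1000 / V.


IBU = (5.4/100)·19·0.096·1000 / 19.0

5.1840 IBU


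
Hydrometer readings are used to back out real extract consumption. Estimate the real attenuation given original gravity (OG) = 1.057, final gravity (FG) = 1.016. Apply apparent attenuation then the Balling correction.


AA = (OG−FG)/(OG−1)·100;  RA = AA·0.8192
AA = (1.057 − 1.016)/(1.057 − 1)·100 = 71.9298
RA = 71.9298·0.8192

58.9249 %


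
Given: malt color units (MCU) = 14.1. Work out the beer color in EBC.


SRM = 1.4922·MCU^0.6859;  EBC = SRM·1.97
SRM = 1.4922·14.1^0.6859 = 9.1638
EBC = 9.1638·1.97

18.0527 EBC


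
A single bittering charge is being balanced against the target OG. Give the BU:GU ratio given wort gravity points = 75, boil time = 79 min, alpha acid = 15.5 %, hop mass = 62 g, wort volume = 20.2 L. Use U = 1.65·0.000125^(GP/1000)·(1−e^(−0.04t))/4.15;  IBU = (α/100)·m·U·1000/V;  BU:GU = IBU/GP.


U = 1.65·0.000125^(75/1000)·(1−e^(−0.04·79))/4.15 = 0.1940
IBU = (15.5/100)·62·0.1940·1000/20.2 = 92.3100
BU:GU = 92.3100/75

1.2308


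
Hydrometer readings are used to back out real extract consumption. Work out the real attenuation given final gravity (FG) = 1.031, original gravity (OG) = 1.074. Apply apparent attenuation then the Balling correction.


AA = (OG−FG)/(OG−1)·100;  RA = AA·0.8192
AA = (1.074 − 1.031)/(1.074 − 1)·100 = 58.1081
RA = 58.1081·0.8192

47.6022 %


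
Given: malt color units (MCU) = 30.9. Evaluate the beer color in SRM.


SRM = 1.4922 · MCU^0.6859
SRM = 1.4922 · 30.9^0.6859

15.6960 SRM


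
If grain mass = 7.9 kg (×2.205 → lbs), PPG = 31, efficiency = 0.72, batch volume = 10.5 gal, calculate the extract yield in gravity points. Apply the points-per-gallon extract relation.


points = lbs × PPG × eff / vol
lbs = 7.9 × 2.205 = 17.4195
points = 17.4195 × 31 × 0.72 / 10.5

37.0289 points


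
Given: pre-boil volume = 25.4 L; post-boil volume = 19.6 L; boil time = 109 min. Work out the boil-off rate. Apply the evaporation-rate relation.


rate = (V_pre − V_post) / (t_min/60)
rate = (25.4 − 19.6) / (109/60)

3.1927 L/hr


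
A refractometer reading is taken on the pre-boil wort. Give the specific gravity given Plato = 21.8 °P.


SG = 259/(259 − P)
SG = 259/(259 − 21.8)

1.0919


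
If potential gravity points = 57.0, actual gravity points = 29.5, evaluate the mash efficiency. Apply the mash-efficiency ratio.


efficiency = actual / potential × 100
efficiency = 29.5 / 57.0 × 100

51.7544 %


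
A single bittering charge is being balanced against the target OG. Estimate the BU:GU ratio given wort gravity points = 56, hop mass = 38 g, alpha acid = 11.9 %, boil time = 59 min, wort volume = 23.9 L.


U = 1.65·0.000125^(GP/1000)·(1−e^(−0.04t))/4.15;  IBU = (α/100)·m·U·1000/V;  BU:GU = IBU/GP
U = 1.65·0.000125^(56/1000)·(1−e^(−0.04·59))/4.15 = 0.2177
IBU = (11.9/100)·38·0.2177·1000/23.9 = 41.1834
BU:GU = 41.1834/56

0.7354


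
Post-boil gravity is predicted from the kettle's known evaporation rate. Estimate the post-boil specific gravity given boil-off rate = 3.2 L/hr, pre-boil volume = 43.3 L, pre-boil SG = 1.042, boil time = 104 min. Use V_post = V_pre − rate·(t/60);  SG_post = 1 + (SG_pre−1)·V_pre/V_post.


V_post = 43.3 − 3.2·(104/60) = 37.7533
SG_post = 1 + (1.042 − 1)·43.3/37.7533

1.0482


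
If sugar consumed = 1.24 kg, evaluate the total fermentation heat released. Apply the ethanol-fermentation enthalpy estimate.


Q = m_sugar · 590 kJ/kg
Q = 1.24 · 590

731.6000 kJ


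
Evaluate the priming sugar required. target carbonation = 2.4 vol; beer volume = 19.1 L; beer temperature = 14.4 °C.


residual = 14.695·(0.01821 + 0.09011·e^(−0.04·T));  sugar = (target − residual)·4.0·V
residual = 14.695·(0.01821 + 0.09011·e^(−0.04·14.4)) = 1.0120
sugar = (2.4 − 1.0120)·4.0·19.1

106.0458 g


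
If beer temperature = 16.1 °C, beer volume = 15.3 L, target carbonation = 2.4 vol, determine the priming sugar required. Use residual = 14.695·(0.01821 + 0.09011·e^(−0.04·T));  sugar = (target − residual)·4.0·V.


residual = 14.695·(0.01821 + 0.09011·e^(−0.04·16.1)) = 0.9630
sugar = (2.4 − 0.9630)·4.0·15.3

87.9425 g


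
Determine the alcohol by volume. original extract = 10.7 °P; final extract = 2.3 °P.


SG = 259/(259 − P);  ABV = (OG − FG)·131.25
OG = 259/(259 − 10.7) = 1.0431
FG = 259/(259 − 2.3) = 1.0090
ABV = (1.0431 − 1.0090)·131.25

4.4800 % ABV


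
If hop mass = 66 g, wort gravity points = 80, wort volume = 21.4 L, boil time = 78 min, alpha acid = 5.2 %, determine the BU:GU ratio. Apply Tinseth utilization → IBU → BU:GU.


U = 1.65·0.000125^(GP/1000)·(1−e^(−0.04t))/4.15;  IBU = (α/100)·m·U·1000/V;  BU:GU = IBU/GP
U = 1.65·0.000125^(80/1000)·(1−e^(−0.04·78))/4.15 = 0.1852
IBU = (5.2/100)·66·0.1852·1000/21.4 = 29.6967
BU:GU = 29.6967/80

0.3712
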